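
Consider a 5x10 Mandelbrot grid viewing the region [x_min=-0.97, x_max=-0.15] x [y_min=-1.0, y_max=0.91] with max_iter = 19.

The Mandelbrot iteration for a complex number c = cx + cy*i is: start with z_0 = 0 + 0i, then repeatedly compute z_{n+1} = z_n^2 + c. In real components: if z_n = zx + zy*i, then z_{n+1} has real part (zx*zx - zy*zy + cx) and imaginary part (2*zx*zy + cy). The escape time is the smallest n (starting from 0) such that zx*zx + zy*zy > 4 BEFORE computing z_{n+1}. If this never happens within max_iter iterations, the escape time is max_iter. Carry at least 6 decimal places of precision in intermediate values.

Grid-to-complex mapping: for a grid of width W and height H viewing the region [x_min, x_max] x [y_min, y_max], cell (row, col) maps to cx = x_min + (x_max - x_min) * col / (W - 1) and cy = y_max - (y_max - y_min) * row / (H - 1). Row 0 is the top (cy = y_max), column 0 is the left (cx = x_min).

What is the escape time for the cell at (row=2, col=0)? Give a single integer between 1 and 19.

Answer: 5

Derivation:
z_0 = 0 + 0i, c = -0.9700 + 0.4856i
Iter 1: z = -0.9700 + 0.4856i, |z|^2 = 1.1767
Iter 2: z = -0.2649 + -0.4564i, |z|^2 = 0.2785
Iter 3: z = -1.1082 + 0.7273i, |z|^2 = 1.7571
Iter 4: z = -0.2710 + -1.1265i, |z|^2 = 1.3424
Iter 5: z = -2.1655 + 1.0961i, |z|^2 = 5.8907
Escaped at iteration 5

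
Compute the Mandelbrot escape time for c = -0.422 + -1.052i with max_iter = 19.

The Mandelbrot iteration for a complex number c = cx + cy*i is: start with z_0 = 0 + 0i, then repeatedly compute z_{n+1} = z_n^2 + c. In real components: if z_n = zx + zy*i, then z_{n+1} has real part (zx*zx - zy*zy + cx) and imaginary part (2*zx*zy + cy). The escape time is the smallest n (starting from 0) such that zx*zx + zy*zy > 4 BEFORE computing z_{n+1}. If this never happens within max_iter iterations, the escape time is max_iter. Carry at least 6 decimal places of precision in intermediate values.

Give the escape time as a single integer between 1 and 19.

Answer: 4

Derivation:
z_0 = 0 + 0i, c = -0.4220 + -1.0520i
Iter 1: z = -0.4220 + -1.0520i, |z|^2 = 1.2848
Iter 2: z = -1.3506 + -0.1641i, |z|^2 = 1.8511
Iter 3: z = 1.3752 + -0.6087i, |z|^2 = 2.2618
Iter 4: z = 1.0988 + -2.7262i, |z|^2 = 8.6395
Escaped at iteration 4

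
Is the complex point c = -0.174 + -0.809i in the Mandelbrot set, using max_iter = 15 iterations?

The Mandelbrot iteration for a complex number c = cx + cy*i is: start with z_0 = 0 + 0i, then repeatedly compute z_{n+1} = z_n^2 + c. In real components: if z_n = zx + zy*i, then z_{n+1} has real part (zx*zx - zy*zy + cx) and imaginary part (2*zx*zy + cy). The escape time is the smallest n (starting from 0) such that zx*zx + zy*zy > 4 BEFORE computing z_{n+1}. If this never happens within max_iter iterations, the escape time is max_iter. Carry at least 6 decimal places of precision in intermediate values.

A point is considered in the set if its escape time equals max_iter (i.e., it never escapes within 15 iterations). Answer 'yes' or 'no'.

Answer: yes

Derivation:
z_0 = 0 + 0i, c = -0.1740 + -0.8090i
Iter 1: z = -0.1740 + -0.8090i, |z|^2 = 0.6848
Iter 2: z = -0.7982 + -0.5275i, |z|^2 = 0.9154
Iter 3: z = 0.1849 + 0.0331i, |z|^2 = 0.0353
Iter 4: z = -0.1409 + -0.7968i, |z|^2 = 0.6547
Iter 5: z = -0.7890 + -0.5845i, |z|^2 = 0.9641
Iter 6: z = 0.1069 + 0.1133i, |z|^2 = 0.0243
Iter 7: z = -0.1754 + -0.7848i, |z|^2 = 0.6466
Iter 8: z = -0.7591 + -0.5337i, |z|^2 = 0.8611
Iter 9: z = 0.1174 + 0.0013i, |z|^2 = 0.0138
Iter 10: z = -0.1602 + -0.8087i, |z|^2 = 0.6797
Iter 11: z = -0.8023 + -0.5499i, |z|^2 = 0.9461
Iter 12: z = 0.1674 + 0.0733i, |z|^2 = 0.0334
Iter 13: z = -0.1514 + -0.7844i, |z|^2 = 0.6383
Iter 14: z = -0.7664 + -0.5715i, |z|^2 = 0.9141
Did not escape in 15 iterations → in set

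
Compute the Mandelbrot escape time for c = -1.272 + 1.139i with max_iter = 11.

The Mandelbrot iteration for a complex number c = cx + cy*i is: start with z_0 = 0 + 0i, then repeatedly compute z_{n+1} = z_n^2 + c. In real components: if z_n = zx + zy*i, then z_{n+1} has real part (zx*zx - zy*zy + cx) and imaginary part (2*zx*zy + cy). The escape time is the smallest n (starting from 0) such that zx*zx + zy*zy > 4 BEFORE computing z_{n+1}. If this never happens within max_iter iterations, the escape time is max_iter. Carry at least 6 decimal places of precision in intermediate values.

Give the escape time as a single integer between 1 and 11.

Answer: 3

Derivation:
z_0 = 0 + 0i, c = -1.2720 + 1.1390i
Iter 1: z = -1.2720 + 1.1390i, |z|^2 = 2.9153
Iter 2: z = -0.9513 + -1.7586i, |z|^2 = 3.9978
Iter 3: z = -3.4597 + 4.4851i, |z|^2 = 32.0853
Escaped at iteration 3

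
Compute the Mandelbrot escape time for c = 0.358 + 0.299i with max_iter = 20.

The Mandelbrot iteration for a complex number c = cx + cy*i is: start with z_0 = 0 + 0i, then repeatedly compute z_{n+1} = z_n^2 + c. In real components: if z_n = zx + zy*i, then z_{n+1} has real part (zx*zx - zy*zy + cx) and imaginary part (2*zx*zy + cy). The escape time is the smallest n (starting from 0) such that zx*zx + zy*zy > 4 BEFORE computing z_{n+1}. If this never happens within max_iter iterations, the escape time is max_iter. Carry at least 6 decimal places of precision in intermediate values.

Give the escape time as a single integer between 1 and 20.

Answer: 20

Derivation:
z_0 = 0 + 0i, c = 0.3580 + 0.2990i
Iter 1: z = 0.3580 + 0.2990i, |z|^2 = 0.2176
Iter 2: z = 0.3968 + 0.5131i, |z|^2 = 0.4207
Iter 3: z = 0.2522 + 0.7061i, |z|^2 = 0.5622
Iter 4: z = -0.0771 + 0.6551i, |z|^2 = 0.4351
Iter 5: z = -0.0653 + 0.1980i, |z|^2 = 0.0435
Iter 6: z = 0.3230 + 0.2732i, |z|^2 = 0.1790
Iter 7: z = 0.3877 + 0.4755i, |z|^2 = 0.3764
Iter 8: z = 0.2823 + 0.6677i, |z|^2 = 0.5255
Iter 9: z = -0.0082 + 0.6760i, |z|^2 = 0.4570
Iter 10: z = -0.0988 + 0.2879i, |z|^2 = 0.0927
Iter 11: z = 0.2849 + 0.2421i, |z|^2 = 0.1397
Iter 12: z = 0.3805 + 0.4369i, |z|^2 = 0.3357
Iter 13: z = 0.3119 + 0.6315i, |z|^2 = 0.4961
Iter 14: z = 0.0565 + 0.6930i, |z|^2 = 0.4834
Iter 15: z = -0.1190 + 0.3772i, |z|^2 = 0.1565
Iter 16: z = 0.2299 + 0.2092i, |z|^2 = 0.0966
Iter 17: z = 0.3671 + 0.3952i, |z|^2 = 0.2909
Iter 18: z = 0.3366 + 0.5891i, |z|^2 = 0.4603
Iter 19: z = 0.1242 + 0.6956i, |z|^2 = 0.4992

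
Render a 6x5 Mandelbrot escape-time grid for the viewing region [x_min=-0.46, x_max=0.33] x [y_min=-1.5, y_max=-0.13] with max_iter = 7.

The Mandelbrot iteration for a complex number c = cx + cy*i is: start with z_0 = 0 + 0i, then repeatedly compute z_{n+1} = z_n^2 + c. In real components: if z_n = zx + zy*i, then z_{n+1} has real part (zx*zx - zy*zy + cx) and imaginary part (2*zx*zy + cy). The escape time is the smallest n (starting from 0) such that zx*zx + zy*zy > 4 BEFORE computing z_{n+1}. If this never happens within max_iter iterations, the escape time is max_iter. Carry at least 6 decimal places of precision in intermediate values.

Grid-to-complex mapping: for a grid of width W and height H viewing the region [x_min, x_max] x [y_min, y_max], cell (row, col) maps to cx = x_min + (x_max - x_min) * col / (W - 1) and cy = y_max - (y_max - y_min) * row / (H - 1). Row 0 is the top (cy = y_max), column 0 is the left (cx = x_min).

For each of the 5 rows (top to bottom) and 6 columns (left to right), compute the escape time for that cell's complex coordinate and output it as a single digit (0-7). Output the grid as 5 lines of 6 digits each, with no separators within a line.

Answer: 777777
777777
577754
344332
222222

Derivation:
(row=0, col=0): c = -0.4600 + -0.1300i → escape time 7
(row=0, col=1): c = -0.3020 + -0.1300i → escape time 7
(row=0, col=2): c = -0.1440 + -0.1300i → escape time 7
(row=0, col=3): c = 0.0140 + -0.1300i → escape time 7
(row=0, col=4): c = 0.1720 + -0.1300i → escape time 7
(row=0, col=5): c = 0.3300 + -0.1300i → escape time 7
(row=1, col=0): c = -0.4600 + -0.4725i → escape time 7
(row=1, col=1): c = -0.3020 + -0.4725i → escape time 7
(row=1, col=2): c = -0.1440 + -0.4725i → escape time 7
(row=1, col=3): c = 0.0140 + -0.4725i → escape time 7
(row=1, col=4): c = 0.1720 + -0.4725i → escape time 7
(row=1, col=5): c = 0.3300 + -0.4725i → escape time 7
(row=2, col=0): c = -0.4600 + -0.8150i → escape time 5
(row=2, col=1): c = -0.3020 + -0.8150i → escape time 7
(row=2, col=2): c = -0.1440 + -0.8150i → escape time 7
(row=2, col=3): c = 0.0140 + -0.8150i → escape time 7
(row=2, col=4): c = 0.1720 + -0.8150i → escape time 5
(row=2, col=5): c = 0.3300 + -0.8150i → escape time 4
(row=3, col=0): c = -0.4600 + -1.1575i → escape time 3
(row=3, col=1): c = -0.3020 + -1.1575i → escape time 4
(row=3, col=2): c = -0.1440 + -1.1575i → escape time 4
(row=3, col=3): c = 0.0140 + -1.1575i → escape time 3
(row=3, col=4): c = 0.1720 + -1.1575i → escape time 3
(row=3, col=5): c = 0.3300 + -1.1575i → escape time 2
(row=4, col=0): c = -0.4600 + -1.5000i → escape time 2
(row=4, col=1): c = -0.3020 + -1.5000i → escape time 2
(row=4, col=2): c = -0.1440 + -1.5000i → escape time 2
(row=4, col=3): c = 0.0140 + -1.5000i → escape time 2
(row=4, col=4): c = 0.1720 + -1.5000i → escape time 2
(row=4, col=5): c = 0.3300 + -1.5000i → escape time 2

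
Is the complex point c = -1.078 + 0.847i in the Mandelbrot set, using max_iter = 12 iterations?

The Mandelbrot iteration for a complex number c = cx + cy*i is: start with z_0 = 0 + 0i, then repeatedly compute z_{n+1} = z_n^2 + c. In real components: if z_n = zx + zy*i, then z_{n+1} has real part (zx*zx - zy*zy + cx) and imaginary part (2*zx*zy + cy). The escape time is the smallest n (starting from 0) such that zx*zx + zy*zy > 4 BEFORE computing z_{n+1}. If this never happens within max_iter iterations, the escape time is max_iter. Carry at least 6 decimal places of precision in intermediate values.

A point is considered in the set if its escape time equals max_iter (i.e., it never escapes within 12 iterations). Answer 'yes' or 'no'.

Answer: no

Derivation:
z_0 = 0 + 0i, c = -1.0780 + 0.8470i
Iter 1: z = -1.0780 + 0.8470i, |z|^2 = 1.8795
Iter 2: z = -0.6333 + -0.9791i, |z|^2 = 1.3598
Iter 3: z = -1.6356 + 2.0872i, |z|^2 = 7.0317
Escaped at iteration 3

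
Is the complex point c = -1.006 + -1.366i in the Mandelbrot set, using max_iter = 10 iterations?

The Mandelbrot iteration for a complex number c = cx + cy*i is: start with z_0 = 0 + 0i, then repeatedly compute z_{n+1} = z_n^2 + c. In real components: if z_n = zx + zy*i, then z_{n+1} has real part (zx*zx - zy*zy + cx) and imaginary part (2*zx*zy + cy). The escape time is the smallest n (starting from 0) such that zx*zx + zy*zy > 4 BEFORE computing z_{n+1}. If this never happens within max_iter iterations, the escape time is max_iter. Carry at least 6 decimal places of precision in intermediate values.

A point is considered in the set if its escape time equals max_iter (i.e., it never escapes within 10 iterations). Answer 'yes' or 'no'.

Answer: no

Derivation:
z_0 = 0 + 0i, c = -1.0060 + -1.3660i
Iter 1: z = -1.0060 + -1.3660i, |z|^2 = 2.8780
Iter 2: z = -1.8599 + 1.3824i, |z|^2 = 5.3703
Escaped at iteration 2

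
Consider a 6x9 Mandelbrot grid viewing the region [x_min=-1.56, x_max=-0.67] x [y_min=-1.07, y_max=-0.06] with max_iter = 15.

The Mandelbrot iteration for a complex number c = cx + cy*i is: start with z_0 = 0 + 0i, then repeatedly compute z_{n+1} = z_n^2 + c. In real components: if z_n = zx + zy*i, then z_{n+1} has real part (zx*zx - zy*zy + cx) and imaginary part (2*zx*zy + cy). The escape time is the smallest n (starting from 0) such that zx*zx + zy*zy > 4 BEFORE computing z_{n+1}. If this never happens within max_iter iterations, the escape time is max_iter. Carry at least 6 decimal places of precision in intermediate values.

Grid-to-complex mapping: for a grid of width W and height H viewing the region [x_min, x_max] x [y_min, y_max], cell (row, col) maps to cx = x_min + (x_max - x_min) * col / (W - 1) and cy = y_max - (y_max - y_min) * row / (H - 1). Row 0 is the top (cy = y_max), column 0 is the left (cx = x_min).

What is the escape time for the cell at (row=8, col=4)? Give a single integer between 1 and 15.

Answer: 3

Derivation:
z_0 = 0 + 0i, c = -0.8480 + -1.0700i
Iter 1: z = -0.8480 + -1.0700i, |z|^2 = 1.8640
Iter 2: z = -1.2738 + 0.7447i, |z|^2 = 2.1772
Iter 3: z = 0.2199 + -2.9672i, |z|^2 = 8.8529
Escaped at iteration 3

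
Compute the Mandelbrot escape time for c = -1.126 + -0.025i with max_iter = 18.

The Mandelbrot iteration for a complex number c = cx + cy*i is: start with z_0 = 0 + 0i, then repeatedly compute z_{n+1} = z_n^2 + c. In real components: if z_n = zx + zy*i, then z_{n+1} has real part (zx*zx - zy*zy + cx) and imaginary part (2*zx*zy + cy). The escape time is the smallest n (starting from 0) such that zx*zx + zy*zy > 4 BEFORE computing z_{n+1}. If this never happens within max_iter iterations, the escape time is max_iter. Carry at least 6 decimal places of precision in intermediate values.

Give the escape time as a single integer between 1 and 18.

Answer: 18

Derivation:
z_0 = 0 + 0i, c = -1.1260 + -0.0250i
Iter 1: z = -1.1260 + -0.0250i, |z|^2 = 1.2685
Iter 2: z = 0.1413 + 0.0313i, |z|^2 = 0.0209
Iter 3: z = -1.1070 + -0.0162i, |z|^2 = 1.2258
Iter 4: z = 0.0992 + 0.0108i, |z|^2 = 0.0100
Iter 5: z = -1.1163 + -0.0229i, |z|^2 = 1.2466
Iter 6: z = 0.1195 + 0.0260i, |z|^2 = 0.0150
Iter 7: z = -1.1124 + -0.0188i, |z|^2 = 1.2378
Iter 8: z = 0.1111 + 0.0168i, |z|^2 = 0.0126
Iter 9: z = -1.1139 + -0.0213i, |z|^2 = 1.2413
Iter 10: z = 0.1144 + 0.0224i, |z|^2 = 0.0136
Iter 11: z = -1.1134 + -0.0199i, |z|^2 = 1.2401
Iter 12: z = 0.1133 + 0.0193i, |z|^2 = 0.0132
Iter 13: z = -1.1135 + -0.0206i, |z|^2 = 1.2404
Iter 14: z = 0.1135 + 0.0210i, |z|^2 = 0.0133
Iter 15: z = -1.1135 + -0.0202i, |z|^2 = 1.2404
Iter 16: z = 0.1136 + 0.0201i, |z|^2 = 0.0133
Iter 17: z = -1.1135 + -0.0204i, |z|^2 = 1.2403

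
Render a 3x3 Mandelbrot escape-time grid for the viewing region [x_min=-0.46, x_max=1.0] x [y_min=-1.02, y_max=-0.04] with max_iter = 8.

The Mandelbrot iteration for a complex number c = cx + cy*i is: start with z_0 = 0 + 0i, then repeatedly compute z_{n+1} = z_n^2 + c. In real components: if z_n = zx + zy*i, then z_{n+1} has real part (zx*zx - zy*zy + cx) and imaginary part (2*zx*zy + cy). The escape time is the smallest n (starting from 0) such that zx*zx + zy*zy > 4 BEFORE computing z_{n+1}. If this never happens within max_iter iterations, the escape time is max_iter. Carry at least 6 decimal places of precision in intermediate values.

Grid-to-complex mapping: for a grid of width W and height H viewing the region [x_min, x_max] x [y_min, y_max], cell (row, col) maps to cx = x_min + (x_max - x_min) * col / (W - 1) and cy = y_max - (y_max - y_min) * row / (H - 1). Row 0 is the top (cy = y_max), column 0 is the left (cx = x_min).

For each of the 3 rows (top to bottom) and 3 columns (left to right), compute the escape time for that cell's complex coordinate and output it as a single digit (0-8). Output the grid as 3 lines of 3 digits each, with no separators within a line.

(row=0, col=0): c = -0.4600 + -0.0400i → escape time 8
(row=0, col=1): c = 0.2700 + -0.0400i → escape time 8
(row=0, col=2): c = 1.0000 + -0.0400i → escape time 2
(row=1, col=0): c = -0.4600 + -0.5300i → escape time 8
(row=1, col=1): c = 0.2700 + -0.5300i → escape time 8
(row=1, col=2): c = 1.0000 + -0.5300i → escape time 2
(row=2, col=0): c = -0.4600 + -1.0200i → escape time 4
(row=2, col=1): c = 0.2700 + -1.0200i → escape time 3
(row=2, col=2): c = 1.0000 + -1.0200i → escape time 2

Answer: 882
882
432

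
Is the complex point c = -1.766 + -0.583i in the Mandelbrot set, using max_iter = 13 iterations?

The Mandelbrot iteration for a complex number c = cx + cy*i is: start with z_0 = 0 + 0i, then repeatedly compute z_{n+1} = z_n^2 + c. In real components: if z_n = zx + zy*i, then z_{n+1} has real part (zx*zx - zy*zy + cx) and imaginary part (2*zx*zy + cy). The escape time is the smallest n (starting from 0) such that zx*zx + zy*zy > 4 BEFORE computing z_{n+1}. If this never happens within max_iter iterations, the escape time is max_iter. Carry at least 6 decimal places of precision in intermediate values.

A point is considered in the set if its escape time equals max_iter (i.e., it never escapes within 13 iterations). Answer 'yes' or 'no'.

Answer: no

Derivation:
z_0 = 0 + 0i, c = -1.7660 + -0.5830i
Iter 1: z = -1.7660 + -0.5830i, |z|^2 = 3.4586
Iter 2: z = 1.0129 + 1.4762i, |z|^2 = 3.2049
Iter 3: z = -2.9191 + 2.4073i, |z|^2 = 14.3165
Escaped at iteration 3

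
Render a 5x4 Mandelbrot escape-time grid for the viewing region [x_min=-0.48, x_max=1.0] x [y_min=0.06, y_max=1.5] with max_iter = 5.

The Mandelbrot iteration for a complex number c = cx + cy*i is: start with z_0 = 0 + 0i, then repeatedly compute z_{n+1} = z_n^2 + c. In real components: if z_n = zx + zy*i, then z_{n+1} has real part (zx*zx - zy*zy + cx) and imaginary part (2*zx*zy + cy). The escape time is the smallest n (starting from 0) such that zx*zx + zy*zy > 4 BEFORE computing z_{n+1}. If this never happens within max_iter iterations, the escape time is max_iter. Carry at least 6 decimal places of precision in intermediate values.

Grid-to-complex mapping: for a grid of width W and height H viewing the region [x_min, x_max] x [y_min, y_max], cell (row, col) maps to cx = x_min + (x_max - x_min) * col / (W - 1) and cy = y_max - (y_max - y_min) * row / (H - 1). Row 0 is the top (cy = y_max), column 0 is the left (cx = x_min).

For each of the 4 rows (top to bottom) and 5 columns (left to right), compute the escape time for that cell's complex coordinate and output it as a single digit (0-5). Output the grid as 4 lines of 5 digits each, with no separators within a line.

Answer: 22222
45322
55532
55542

Derivation:
(row=0, col=0): c = -0.4800 + 1.5000i → escape time 2
(row=0, col=1): c = -0.1100 + 1.5000i → escape time 2
(row=0, col=2): c = 0.2600 + 1.5000i → escape time 2
(row=0, col=3): c = 0.6300 + 1.5000i → escape time 2
(row=0, col=4): c = 1.0000 + 1.5000i → escape time 2
(row=1, col=0): c = -0.4800 + 1.0200i → escape time 4
(row=1, col=1): c = -0.1100 + 1.0200i → escape time 5
(row=1, col=2): c = 0.2600 + 1.0200i → escape time 3
(row=1, col=3): c = 0.6300 + 1.0200i → escape time 2
(row=1, col=4): c = 1.0000 + 1.0200i → escape time 2
(row=2, col=0): c = -0.4800 + 0.5400i → escape time 5
(row=2, col=1): c = -0.1100 + 0.5400i → escape time 5
(row=2, col=2): c = 0.2600 + 0.5400i → escape time 5
(row=2, col=3): c = 0.6300 + 0.5400i → escape time 3
(row=2, col=4): c = 1.0000 + 0.5400i → escape time 2
(row=3, col=0): c = -0.4800 + 0.0600i → escape time 5
(row=3, col=1): c = -0.1100 + 0.0600i → escape time 5
(row=3, col=2): c = 0.2600 + 0.0600i → escape time 5
(row=3, col=3): c = 0.6300 + 0.0600i → escape time 4
(row=3, col=4): c = 1.0000 + 0.0600i → escape time 2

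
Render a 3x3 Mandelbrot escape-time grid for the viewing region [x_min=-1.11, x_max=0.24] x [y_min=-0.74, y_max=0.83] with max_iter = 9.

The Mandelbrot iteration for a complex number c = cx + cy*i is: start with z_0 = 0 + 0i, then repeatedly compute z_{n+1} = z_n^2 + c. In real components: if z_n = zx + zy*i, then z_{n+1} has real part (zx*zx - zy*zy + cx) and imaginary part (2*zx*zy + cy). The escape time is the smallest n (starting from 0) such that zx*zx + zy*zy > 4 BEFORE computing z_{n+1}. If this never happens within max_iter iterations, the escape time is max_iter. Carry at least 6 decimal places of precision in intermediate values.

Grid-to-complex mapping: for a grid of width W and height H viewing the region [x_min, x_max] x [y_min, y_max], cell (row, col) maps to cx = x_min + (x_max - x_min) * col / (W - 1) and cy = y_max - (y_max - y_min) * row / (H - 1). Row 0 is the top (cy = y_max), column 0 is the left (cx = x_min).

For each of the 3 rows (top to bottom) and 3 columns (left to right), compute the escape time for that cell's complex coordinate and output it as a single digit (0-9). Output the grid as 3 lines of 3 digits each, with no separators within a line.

(row=0, col=0): c = -1.1100 + 0.8300i → escape time 3
(row=0, col=1): c = -0.4350 + 0.8300i → escape time 5
(row=0, col=2): c = 0.2400 + 0.8300i → escape time 5
(row=1, col=0): c = -1.1100 + 0.0450i → escape time 9
(row=1, col=1): c = -0.4350 + 0.0450i → escape time 9
(row=1, col=2): c = 0.2400 + 0.0450i → escape time 9
(row=2, col=0): c = -1.1100 + -0.7400i → escape time 3
(row=2, col=1): c = -0.4350 + -0.7400i → escape time 7
(row=2, col=2): c = 0.2400 + -0.7400i → escape time 6

Answer: 355
999
376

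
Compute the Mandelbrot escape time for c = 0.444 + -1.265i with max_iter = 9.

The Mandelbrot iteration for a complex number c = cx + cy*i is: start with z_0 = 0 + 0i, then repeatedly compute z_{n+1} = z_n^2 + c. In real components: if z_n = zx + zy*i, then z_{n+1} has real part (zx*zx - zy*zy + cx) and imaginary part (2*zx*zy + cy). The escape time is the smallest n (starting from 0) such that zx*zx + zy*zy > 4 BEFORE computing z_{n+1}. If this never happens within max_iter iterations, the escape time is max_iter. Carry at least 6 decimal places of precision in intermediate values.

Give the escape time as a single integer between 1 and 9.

Answer: 2

Derivation:
z_0 = 0 + 0i, c = 0.4440 + -1.2650i
Iter 1: z = 0.4440 + -1.2650i, |z|^2 = 1.7974
Iter 2: z = -0.9591 + -2.3883i, |z|^2 = 6.6239
Escaped at iteration 2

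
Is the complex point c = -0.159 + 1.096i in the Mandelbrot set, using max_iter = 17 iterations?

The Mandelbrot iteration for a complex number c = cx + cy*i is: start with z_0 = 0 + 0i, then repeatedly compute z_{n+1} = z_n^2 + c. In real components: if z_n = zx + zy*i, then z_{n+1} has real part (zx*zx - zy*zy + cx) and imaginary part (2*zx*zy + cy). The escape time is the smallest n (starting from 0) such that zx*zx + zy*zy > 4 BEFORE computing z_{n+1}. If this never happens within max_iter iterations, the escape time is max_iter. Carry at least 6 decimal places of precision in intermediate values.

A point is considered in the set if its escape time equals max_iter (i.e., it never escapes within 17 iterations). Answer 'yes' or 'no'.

z_0 = 0 + 0i, c = -0.1590 + 1.0960i
Iter 1: z = -0.1590 + 1.0960i, |z|^2 = 1.2265
Iter 2: z = -1.3349 + 0.7475i, |z|^2 = 2.3408
Iter 3: z = 1.0643 + -0.8997i, |z|^2 = 1.9422
Iter 4: z = 0.1644 + -0.8191i, |z|^2 = 0.6979
Iter 5: z = -0.8028 + 0.8266i, |z|^2 = 1.3279
Iter 6: z = -0.1978 + -0.2313i, |z|^2 = 0.0926
Iter 7: z = -0.1734 + 1.1875i, |z|^2 = 1.4402
Iter 8: z = -1.5391 + 0.6842i, |z|^2 = 2.8369
Iter 9: z = 1.7415 + -1.0101i, |z|^2 = 4.0534
Escaped at iteration 9

Answer: no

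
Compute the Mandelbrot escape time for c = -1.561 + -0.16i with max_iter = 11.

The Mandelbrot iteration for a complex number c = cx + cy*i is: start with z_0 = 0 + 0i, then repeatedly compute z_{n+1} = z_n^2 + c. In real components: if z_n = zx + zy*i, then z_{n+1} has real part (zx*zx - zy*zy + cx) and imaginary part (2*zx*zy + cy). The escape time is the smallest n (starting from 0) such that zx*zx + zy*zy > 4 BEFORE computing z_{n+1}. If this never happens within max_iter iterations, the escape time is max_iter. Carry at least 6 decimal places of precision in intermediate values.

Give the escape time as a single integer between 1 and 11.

z_0 = 0 + 0i, c = -1.5610 + -0.1600i
Iter 1: z = -1.5610 + -0.1600i, |z|^2 = 2.4623
Iter 2: z = 0.8501 + 0.3395i, |z|^2 = 0.8380
Iter 3: z = -0.9536 + 0.4173i, |z|^2 = 1.0834
Iter 4: z = -0.8258 + -0.9558i, |z|^2 = 1.5955
Iter 5: z = -1.7925 + 1.4186i, |z|^2 = 5.2257
Escaped at iteration 5

Answer: 5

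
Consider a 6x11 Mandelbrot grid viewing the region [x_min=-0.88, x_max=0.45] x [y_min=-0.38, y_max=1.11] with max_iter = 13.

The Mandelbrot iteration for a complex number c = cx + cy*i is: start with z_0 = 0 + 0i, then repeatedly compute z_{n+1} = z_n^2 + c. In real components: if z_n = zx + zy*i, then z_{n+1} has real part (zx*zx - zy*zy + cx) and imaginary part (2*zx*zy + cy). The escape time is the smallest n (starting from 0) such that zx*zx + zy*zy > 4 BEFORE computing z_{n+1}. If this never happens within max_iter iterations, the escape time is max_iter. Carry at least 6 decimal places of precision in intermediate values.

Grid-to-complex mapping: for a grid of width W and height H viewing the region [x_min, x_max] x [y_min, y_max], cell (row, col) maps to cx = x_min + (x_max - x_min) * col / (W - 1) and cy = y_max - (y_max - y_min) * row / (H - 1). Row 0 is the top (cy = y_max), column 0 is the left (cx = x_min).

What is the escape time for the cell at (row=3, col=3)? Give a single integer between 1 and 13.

z_0 = 0 + 0i, c = -0.0820 + 0.6630i
Iter 1: z = -0.0820 + 0.6630i, |z|^2 = 0.4463
Iter 2: z = -0.5148 + 0.5543i, |z|^2 = 0.5723
Iter 3: z = -0.1241 + 0.0923i, |z|^2 = 0.0239
Iter 4: z = -0.0751 + 0.6401i, |z|^2 = 0.4154
Iter 5: z = -0.4861 + 0.5669i, |z|^2 = 0.5576
Iter 6: z = -0.1671 + 0.1119i, |z|^2 = 0.0404
Iter 7: z = -0.0666 + 0.6256i, |z|^2 = 0.3958
Iter 8: z = -0.4689 + 0.5796i, |z|^2 = 0.5559
Iter 9: z = -0.1981 + 0.1194i, |z|^2 = 0.0535
Iter 10: z = -0.0570 + 0.6157i, |z|^2 = 0.3824
Iter 11: z = -0.4579 + 0.5928i, |z|^2 = 0.5610
Iter 12: z = -0.2238 + 0.1202i, |z|^2 = 0.0645

Answer: 13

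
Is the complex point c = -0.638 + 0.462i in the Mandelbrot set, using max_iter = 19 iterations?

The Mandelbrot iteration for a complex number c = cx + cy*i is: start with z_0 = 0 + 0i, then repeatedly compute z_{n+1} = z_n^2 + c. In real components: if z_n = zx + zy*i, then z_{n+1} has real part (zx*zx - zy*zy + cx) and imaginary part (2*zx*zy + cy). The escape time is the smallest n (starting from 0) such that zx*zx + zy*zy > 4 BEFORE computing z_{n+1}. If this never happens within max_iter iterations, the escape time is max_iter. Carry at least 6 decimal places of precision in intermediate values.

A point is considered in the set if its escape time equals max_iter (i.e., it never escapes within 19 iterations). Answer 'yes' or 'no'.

Answer: yes

Derivation:
z_0 = 0 + 0i, c = -0.6380 + 0.4620i
Iter 1: z = -0.6380 + 0.4620i, |z|^2 = 0.6205
Iter 2: z = -0.4444 + -0.1275i, |z|^2 = 0.2138
Iter 3: z = -0.4568 + 0.5753i, |z|^2 = 0.5396
Iter 4: z = -0.7604 + -0.0636i, |z|^2 = 0.5822
Iter 5: z = -0.0639 + 0.5587i, |z|^2 = 0.3162
Iter 6: z = -0.9461 + 0.3906i, |z|^2 = 1.0476
Iter 7: z = 0.1045 + -0.2771i, |z|^2 = 0.0877
Iter 8: z = -0.7039 + 0.4041i, |z|^2 = 0.6587
Iter 9: z = -0.3059 + -0.1069i, |z|^2 = 0.1050
Iter 10: z = -0.5559 + 0.5274i, |z|^2 = 0.5871
Iter 11: z = -0.6071 + -0.1243i, |z|^2 = 0.3841
Iter 12: z = -0.2848 + 0.6130i, |z|^2 = 0.4568
Iter 13: z = -0.9326 + 0.1128i, |z|^2 = 0.8824
Iter 14: z = 0.2190 + 0.2516i, |z|^2 = 0.1112
Iter 15: z = -0.6533 + 0.5722i, |z|^2 = 0.7542
Iter 16: z = -0.5386 + -0.2857i, |z|^2 = 0.3716
Iter 17: z = -0.4296 + 0.7697i, |z|^2 = 0.7769
Iter 18: z = -1.0459 + -0.1992i, |z|^2 = 1.1336
Did not escape in 19 iterations → in set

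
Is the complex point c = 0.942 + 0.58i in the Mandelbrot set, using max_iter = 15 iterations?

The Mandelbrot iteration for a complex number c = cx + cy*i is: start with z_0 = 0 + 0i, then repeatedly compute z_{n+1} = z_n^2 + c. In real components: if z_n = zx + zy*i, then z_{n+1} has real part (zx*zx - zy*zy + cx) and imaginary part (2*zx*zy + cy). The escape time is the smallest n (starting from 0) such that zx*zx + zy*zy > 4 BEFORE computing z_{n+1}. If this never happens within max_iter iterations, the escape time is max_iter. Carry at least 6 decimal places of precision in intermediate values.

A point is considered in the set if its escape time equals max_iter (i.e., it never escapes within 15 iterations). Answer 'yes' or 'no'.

z_0 = 0 + 0i, c = 0.9420 + 0.5800i
Iter 1: z = 0.9420 + 0.5800i, |z|^2 = 1.2238
Iter 2: z = 1.4930 + 1.6727i, |z|^2 = 5.0269
Escaped at iteration 2

Answer: no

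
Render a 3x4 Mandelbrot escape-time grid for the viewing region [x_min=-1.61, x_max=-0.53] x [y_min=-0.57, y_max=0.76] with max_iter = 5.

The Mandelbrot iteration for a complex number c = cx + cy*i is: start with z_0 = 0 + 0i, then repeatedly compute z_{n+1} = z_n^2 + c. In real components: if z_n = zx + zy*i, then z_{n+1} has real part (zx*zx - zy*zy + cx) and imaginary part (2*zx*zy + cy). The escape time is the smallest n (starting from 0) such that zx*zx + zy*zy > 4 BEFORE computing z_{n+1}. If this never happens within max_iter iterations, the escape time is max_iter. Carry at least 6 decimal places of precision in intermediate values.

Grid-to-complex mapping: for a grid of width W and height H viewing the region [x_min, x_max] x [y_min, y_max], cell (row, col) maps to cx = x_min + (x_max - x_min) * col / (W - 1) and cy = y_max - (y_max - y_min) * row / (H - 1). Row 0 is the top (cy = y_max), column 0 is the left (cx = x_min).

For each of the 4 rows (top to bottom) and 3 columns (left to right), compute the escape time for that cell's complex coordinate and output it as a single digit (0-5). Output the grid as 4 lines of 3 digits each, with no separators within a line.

(row=0, col=0): c = -1.6100 + 0.7600i → escape time 3
(row=0, col=1): c = -1.0700 + 0.7600i → escape time 3
(row=0, col=2): c = -0.5300 + 0.7600i → escape time 5
(row=1, col=0): c = -1.6100 + 0.3167i → escape time 4
(row=1, col=1): c = -1.0700 + 0.3167i → escape time 5
(row=1, col=2): c = -0.5300 + 0.3167i → escape time 5
(row=2, col=0): c = -1.6100 + -0.1267i → escape time 5
(row=2, col=1): c = -1.0700 + -0.1267i → escape time 5
(row=2, col=2): c = -0.5300 + -0.1267i → escape time 5
(row=3, col=0): c = -1.6100 + -0.5700i → escape time 3
(row=3, col=1): c = -1.0700 + -0.5700i → escape time 5
(row=3, col=2): c = -0.5300 + -0.5700i → escape time 5

Answer: 335
455
555
355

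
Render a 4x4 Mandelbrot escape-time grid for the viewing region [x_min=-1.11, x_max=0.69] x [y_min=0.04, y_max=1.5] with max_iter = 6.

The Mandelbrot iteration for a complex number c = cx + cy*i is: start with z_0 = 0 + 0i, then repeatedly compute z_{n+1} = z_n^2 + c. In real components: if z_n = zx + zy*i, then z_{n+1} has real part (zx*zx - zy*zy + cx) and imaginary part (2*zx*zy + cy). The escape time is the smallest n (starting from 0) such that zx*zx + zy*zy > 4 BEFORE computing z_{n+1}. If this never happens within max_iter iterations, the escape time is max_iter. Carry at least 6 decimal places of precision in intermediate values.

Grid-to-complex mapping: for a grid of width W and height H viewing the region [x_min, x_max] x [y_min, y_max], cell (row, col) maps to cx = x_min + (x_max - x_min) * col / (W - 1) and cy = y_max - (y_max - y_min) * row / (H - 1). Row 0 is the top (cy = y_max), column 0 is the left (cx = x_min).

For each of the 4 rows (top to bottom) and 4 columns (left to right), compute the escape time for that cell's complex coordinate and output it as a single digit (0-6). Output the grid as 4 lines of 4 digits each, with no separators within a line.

Answer: 2222
3442
5663
6663

Derivation:
(row=0, col=0): c = -1.1100 + 1.5000i → escape time 2
(row=0, col=1): c = -0.5100 + 1.5000i → escape time 2
(row=0, col=2): c = 0.0900 + 1.5000i → escape time 2
(row=0, col=3): c = 0.6900 + 1.5000i → escape time 2
(row=1, col=0): c = -1.1100 + 1.0133i → escape time 3
(row=1, col=1): c = -0.5100 + 1.0133i → escape time 4
(row=1, col=2): c = 0.0900 + 1.0133i → escape time 4
(row=1, col=3): c = 0.6900 + 1.0133i → escape time 2
(row=2, col=0): c = -1.1100 + 0.5267i → escape time 5
(row=2, col=1): c = -0.5100 + 0.5267i → escape time 6
(row=2, col=2): c = 0.0900 + 0.5267i → escape time 6
(row=2, col=3): c = 0.6900 + 0.5267i → escape time 3
(row=3, col=0): c = -1.1100 + 0.0400i → escape time 6
(row=3, col=1): c = -0.5100 + 0.0400i → escape time 6
(row=3, col=2): c = 0.0900 + 0.0400i → escape time 6
(row=3, col=3): c = 0.6900 + 0.0400i → escape time 3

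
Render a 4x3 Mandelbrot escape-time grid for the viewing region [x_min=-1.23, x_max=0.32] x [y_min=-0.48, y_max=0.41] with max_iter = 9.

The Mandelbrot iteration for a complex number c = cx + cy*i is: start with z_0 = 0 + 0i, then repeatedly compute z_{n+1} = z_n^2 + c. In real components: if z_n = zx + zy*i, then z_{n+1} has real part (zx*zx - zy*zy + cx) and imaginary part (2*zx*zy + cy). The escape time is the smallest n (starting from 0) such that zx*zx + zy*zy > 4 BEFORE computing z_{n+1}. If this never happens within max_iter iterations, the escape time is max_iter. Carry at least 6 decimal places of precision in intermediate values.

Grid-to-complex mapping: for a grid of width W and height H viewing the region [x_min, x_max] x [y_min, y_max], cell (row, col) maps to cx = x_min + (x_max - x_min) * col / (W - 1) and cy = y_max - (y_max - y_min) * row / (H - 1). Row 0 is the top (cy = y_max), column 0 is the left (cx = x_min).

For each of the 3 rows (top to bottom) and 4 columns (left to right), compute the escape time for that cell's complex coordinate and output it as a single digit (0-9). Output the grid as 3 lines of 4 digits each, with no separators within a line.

Answer: 8999
9999
5999

Derivation:
(row=0, col=0): c = -1.2300 + 0.4100i → escape time 8
(row=0, col=1): c = -0.7133 + 0.4100i → escape time 9
(row=0, col=2): c = -0.1967 + 0.4100i → escape time 9
(row=0, col=3): c = 0.3200 + 0.4100i → escape time 9
(row=1, col=0): c = -1.2300 + -0.0350i → escape time 9
(row=1, col=1): c = -0.7133 + -0.0350i → escape time 9
(row=1, col=2): c = -0.1967 + -0.0350i → escape time 9
(row=1, col=3): c = 0.3200 + -0.0350i → escape time 9
(row=2, col=0): c = -1.2300 + -0.4800i → escape time 5
(row=2, col=1): c = -0.7133 + -0.4800i → escape time 9
(row=2, col=2): c = -0.1967 + -0.4800i → escape time 9
(row=2, col=3): c = 0.3200 + -0.4800i → escape time 9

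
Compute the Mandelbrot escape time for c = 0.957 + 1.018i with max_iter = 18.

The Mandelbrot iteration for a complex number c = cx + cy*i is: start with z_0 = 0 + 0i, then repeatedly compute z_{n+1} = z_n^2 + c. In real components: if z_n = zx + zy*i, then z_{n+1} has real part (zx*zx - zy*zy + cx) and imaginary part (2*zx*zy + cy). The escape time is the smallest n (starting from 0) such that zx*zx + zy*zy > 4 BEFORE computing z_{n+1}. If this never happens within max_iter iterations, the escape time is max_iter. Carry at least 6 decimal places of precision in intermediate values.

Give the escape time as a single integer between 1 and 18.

z_0 = 0 + 0i, c = 0.9570 + 1.0180i
Iter 1: z = 0.9570 + 1.0180i, |z|^2 = 1.9522
Iter 2: z = 0.8365 + 2.9665i, |z|^2 = 9.4996
Escaped at iteration 2

Answer: 2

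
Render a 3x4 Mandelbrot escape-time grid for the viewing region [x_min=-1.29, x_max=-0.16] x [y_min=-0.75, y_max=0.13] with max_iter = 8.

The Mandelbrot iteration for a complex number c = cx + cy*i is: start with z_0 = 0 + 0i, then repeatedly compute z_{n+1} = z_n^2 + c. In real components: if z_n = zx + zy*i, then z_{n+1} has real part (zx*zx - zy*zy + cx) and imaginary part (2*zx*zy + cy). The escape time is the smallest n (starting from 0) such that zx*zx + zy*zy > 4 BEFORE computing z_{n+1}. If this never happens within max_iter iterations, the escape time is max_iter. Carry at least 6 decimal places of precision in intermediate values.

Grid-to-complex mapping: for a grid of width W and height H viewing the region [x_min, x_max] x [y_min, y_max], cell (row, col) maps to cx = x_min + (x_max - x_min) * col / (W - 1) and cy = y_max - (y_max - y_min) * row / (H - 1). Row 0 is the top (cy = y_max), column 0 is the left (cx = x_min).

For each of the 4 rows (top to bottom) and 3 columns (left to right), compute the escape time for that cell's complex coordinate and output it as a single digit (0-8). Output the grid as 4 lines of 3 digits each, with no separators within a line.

Answer: 888
888
588
348

Derivation:
(row=0, col=0): c = -1.2900 + 0.1300i → escape time 8
(row=0, col=1): c = -0.7250 + 0.1300i → escape time 8
(row=0, col=2): c = -0.1600 + 0.1300i → escape time 8
(row=1, col=0): c = -1.2900 + -0.1633i → escape time 8
(row=1, col=1): c = -0.7250 + -0.1633i → escape time 8
(row=1, col=2): c = -0.1600 + -0.1633i → escape time 8
(row=2, col=0): c = -1.2900 + -0.4567i → escape time 5
(row=2, col=1): c = -0.7250 + -0.4567i → escape time 8
(row=2, col=2): c = -0.1600 + -0.4567i → escape time 8
(row=3, col=0): c = -1.2900 + -0.7500i → escape time 3
(row=3, col=1): c = -0.7250 + -0.7500i → escape time 4
(row=3, col=2): c = -0.1600 + -0.7500i → escape time 8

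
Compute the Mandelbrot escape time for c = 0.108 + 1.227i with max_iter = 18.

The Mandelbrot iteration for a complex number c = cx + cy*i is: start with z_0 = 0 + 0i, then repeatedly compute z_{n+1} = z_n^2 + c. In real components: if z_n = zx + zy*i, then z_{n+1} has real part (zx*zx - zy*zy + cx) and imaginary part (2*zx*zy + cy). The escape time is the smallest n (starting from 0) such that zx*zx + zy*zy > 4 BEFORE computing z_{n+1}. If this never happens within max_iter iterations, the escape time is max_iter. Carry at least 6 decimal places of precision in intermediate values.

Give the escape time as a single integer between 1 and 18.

z_0 = 0 + 0i, c = 0.1080 + 1.2270i
Iter 1: z = 0.1080 + 1.2270i, |z|^2 = 1.5172
Iter 2: z = -1.3859 + 1.4920i, |z|^2 = 4.1468
Escaped at iteration 2

Answer: 2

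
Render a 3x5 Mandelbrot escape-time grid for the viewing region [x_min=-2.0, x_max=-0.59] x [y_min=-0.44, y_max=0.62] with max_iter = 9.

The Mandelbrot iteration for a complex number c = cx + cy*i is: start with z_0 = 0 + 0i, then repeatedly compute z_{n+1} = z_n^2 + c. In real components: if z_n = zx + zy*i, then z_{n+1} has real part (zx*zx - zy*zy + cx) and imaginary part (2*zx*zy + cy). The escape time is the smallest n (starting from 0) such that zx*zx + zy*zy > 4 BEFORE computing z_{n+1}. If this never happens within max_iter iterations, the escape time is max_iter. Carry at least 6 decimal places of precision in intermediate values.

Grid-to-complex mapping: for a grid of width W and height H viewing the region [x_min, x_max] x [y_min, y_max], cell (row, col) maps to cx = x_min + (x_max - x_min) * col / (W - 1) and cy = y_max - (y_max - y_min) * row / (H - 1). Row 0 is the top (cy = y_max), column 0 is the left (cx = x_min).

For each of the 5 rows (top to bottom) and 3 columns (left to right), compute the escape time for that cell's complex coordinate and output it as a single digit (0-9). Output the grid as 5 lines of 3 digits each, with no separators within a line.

Answer: 139
199
199
199
199

Derivation:
(row=0, col=0): c = -2.0000 + 0.6200i → escape time 1
(row=0, col=1): c = -1.2950 + 0.6200i → escape time 3
(row=0, col=2): c = -0.5900 + 0.6200i → escape time 9
(row=1, col=0): c = -2.0000 + 0.3550i → escape time 1
(row=1, col=1): c = -1.2950 + 0.3550i → escape time 9
(row=1, col=2): c = -0.5900 + 0.3550i → escape time 9
(row=2, col=0): c = -2.0000 + 0.0900i → escape time 1
(row=2, col=1): c = -1.2950 + 0.0900i → escape time 9
(row=2, col=2): c = -0.5900 + 0.0900i → escape time 9
(row=3, col=0): c = -2.0000 + -0.1750i → escape time 1
(row=3, col=1): c = -1.2950 + -0.1750i → escape time 9
(row=3, col=2): c = -0.5900 + -0.1750i → escape time 9
(row=4, col=0): c = -2.0000 + -0.4400i → escape time 1
(row=4, col=1): c = -1.2950 + -0.4400i → escape time 9
(row=4, col=2): c = -0.5900 + -0.4400i → escape time 9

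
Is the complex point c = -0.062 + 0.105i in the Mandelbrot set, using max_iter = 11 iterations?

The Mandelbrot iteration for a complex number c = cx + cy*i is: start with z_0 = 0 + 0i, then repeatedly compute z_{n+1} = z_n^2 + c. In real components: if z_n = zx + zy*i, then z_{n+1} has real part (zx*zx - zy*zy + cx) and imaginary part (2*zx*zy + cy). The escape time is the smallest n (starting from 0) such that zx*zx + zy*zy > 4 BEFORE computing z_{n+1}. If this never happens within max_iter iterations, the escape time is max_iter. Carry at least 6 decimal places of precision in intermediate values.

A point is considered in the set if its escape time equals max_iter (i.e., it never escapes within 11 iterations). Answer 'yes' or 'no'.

Answer: yes

Derivation:
z_0 = 0 + 0i, c = -0.0620 + 0.1050i
Iter 1: z = -0.0620 + 0.1050i, |z|^2 = 0.0149
Iter 2: z = -0.0692 + 0.0920i, |z|^2 = 0.0132
Iter 3: z = -0.0657 + 0.0923i, |z|^2 = 0.0128
Iter 4: z = -0.0662 + 0.0929i, |z|^2 = 0.0130
Iter 5: z = -0.0662 + 0.0927i, |z|^2 = 0.0130
Iter 6: z = -0.0662 + 0.0927i, |z|^2 = 0.0130
Iter 7: z = -0.0662 + 0.0927i, |z|^2 = 0.0130
Iter 8: z = -0.0662 + 0.0927i, |z|^2 = 0.0130
Iter 9: z = -0.0662 + 0.0927i, |z|^2 = 0.0130
Iter 10: z = -0.0662 + 0.0927i, |z|^2 = 0.0130
Did not escape in 11 iterations → in set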